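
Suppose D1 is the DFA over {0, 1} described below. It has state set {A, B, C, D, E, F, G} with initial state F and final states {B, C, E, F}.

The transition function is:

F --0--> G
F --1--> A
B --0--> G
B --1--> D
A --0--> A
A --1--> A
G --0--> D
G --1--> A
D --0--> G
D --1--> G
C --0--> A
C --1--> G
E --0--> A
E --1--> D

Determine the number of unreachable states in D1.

BFS from F reaches {A, D, F, G}; the 3 state(s) B, C, E are never visited.

3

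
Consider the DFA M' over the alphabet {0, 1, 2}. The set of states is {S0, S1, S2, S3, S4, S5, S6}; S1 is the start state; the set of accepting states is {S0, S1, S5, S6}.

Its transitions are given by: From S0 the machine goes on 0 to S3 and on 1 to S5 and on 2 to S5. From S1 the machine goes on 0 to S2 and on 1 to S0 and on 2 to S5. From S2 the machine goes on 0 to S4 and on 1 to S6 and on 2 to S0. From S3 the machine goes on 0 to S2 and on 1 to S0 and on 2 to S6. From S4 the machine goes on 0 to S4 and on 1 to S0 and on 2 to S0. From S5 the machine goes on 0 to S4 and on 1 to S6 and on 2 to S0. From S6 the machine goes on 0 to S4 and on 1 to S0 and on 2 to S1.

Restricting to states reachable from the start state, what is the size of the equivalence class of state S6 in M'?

4

All states are reachable from the start state.
Start with accepting vs non-accepting: {S0,S1,S5,S6} | {S2,S3,S4}.
The partition is now stable with 2 blocks: {S0,S1,S5,S6} | {S2,S3,S4}.
The equivalence class containing S6 is {S0,S1,S5,S6}, of size 4.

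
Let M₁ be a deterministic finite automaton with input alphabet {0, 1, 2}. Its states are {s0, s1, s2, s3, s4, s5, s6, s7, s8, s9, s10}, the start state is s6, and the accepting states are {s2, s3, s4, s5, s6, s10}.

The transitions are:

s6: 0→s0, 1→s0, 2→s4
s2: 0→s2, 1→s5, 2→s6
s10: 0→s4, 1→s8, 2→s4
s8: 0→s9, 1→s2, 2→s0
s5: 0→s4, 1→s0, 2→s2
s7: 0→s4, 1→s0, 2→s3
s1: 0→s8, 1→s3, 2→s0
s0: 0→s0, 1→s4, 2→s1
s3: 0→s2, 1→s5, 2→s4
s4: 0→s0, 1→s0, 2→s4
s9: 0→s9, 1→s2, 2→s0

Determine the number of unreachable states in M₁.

No path from s6 leads to s7, s10; the other 9 states are all reachable.

2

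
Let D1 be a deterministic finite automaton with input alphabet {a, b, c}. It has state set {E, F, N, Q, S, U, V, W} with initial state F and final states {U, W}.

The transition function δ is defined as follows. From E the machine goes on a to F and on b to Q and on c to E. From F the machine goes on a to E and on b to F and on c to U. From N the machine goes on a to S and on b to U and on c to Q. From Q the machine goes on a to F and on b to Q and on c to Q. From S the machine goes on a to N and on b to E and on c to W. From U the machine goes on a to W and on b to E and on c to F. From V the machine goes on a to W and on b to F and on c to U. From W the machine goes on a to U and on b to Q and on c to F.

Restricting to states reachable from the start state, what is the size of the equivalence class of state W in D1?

First remove the unreachable states {N,S,V}; 5 states remain.
Initial partition by acceptance: {U,W} | {E,F,Q}.
Split {E,F,Q} by δ(·,c) → {E,Q} and {F}.
Stable partition: {U,W} | {E,Q} | {F} — 3 equivalence classes.
State W belongs to the block {U,W}, which has 2 states.

2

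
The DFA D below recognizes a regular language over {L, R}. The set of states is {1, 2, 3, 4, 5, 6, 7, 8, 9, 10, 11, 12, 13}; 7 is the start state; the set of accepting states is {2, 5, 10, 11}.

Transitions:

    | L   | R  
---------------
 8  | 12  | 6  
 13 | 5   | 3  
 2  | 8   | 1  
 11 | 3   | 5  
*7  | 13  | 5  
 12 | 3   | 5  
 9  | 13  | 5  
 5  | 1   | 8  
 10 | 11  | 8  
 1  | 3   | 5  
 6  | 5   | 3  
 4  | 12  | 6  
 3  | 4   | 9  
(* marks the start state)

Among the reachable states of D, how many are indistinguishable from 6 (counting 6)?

2

First remove the unreachable states {2,10,11}; 10 states remain.
Initial partition by acceptance: {5} | {1,3,4,6,7,8,9,12,13}.
Refine {1,3,4,6,7,8,9,12,13} on symbol L: members go to different blocks, giving {1,3,4,7,8,9,12} and {6,13}.
Split {1,3,4,7,8,9,12} by δ(·,L) → {1,3,4,8,12} and {7,9}.
On input R, block {1,3,4,8,12} splits into {1,12} and {4,8} and {3}.
No further refinement is possible. Final partition (6 blocks): {5} | {1,12} | {6,13} | {7,9} | {4,8} | {3}.
State 6 belongs to the block {6,13}, which has 2 states.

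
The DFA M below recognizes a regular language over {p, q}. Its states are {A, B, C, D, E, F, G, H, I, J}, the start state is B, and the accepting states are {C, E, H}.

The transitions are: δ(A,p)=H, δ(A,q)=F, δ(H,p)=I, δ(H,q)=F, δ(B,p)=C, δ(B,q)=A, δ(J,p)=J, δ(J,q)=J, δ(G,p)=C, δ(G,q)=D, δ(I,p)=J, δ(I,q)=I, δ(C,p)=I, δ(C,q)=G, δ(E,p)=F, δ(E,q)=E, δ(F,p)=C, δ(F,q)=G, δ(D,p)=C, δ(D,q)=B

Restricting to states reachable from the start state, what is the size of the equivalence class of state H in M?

First remove the unreachable states {E}; 9 states remain.
Start with accepting vs non-accepting: {C,H} | {A,B,D,F,G,I,J}.
On input p, block {A,B,D,F,G,I,J} splits into {A,B,D,F,G} and {I,J}.
Stable partition: {C,H} | {A,B,D,F,G} | {I,J} — 3 equivalence classes.
The equivalence class containing H is {C,H}, of size 2.

2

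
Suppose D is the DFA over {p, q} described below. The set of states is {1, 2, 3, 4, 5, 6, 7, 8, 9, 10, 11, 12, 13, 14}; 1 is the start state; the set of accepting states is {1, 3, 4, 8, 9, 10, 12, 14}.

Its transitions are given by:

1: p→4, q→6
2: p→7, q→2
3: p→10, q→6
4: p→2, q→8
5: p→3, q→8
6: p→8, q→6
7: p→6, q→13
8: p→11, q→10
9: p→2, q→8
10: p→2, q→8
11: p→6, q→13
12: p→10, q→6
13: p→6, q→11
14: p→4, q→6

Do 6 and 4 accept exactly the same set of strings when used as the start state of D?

No

States {3,5,9,12,14} cannot be reached from the start state, so discard them.
Initial partition by acceptance: {1,4,8,10} | {2,6,7,11,13}.
Split {1,4,8,10} by δ(·,p) → {4,8,10} and {1}.
On input p, block {2,6,7,11,13} splits into {2,7,11,13} and {6}.
On input p, block {2,7,11,13} splits into {7,11,13} and {2}.
On input p, block {4,8,10} splits into {4,10} and {8}.
The partition is now stable with 6 blocks: {4,10} | {7,11,13} | {1} | {6} | {2} | {8}.
6 and 4 end up in different blocks, so they are distinguishable. For instance, the string 'ε' is accepted from only 4.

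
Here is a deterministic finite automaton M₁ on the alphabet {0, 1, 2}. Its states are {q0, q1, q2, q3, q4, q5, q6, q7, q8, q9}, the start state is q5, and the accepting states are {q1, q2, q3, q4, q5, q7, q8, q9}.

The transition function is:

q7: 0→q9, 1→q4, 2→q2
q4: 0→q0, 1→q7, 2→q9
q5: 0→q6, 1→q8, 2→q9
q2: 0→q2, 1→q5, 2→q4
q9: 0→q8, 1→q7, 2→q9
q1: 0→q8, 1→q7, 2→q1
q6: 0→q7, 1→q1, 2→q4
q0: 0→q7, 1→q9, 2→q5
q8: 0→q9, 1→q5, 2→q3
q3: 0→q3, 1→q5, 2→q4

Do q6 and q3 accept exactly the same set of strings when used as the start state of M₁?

All states are reachable from the start state.
P0 = {q1,q2,q3,q4,q5,q7,q8,q9} | {q0,q6}.
Refine {q1,q2,q3,q4,q5,q7,q8,q9} on symbol 0: members go to different blocks, giving {q1,q2,q3,q7,q8,q9} and {q4,q5}.
Split {q1,q2,q3,q7,q8,q9} by δ(·,1) → {q2,q3,q7,q8} and {q1,q9}.
Refine {q2,q3,q7,q8} on symbol 0: members go to different blocks, giving {q2,q3} and {q7,q8}.
Stable partition: {q2,q3} | {q0,q6} | {q4,q5} | {q1,q9} | {q7,q8} — 5 equivalence classes.
q6 and q3 end up in different blocks, so they are distinguishable. For instance, the string 'ε' is accepted from only q3.

No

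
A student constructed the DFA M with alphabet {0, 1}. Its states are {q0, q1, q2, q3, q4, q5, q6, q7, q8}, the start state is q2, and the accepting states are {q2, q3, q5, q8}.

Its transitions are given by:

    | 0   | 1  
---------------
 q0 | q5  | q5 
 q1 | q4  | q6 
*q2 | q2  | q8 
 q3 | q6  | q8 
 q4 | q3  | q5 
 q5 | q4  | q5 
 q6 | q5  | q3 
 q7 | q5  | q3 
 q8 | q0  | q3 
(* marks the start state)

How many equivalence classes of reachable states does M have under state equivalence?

Reachable states from the start: {q0,q2,q3,q4,q5,q6,q8}. Unreachable: {q1,q7} — drop them.
Start with accepting vs non-accepting: {q2,q3,q5,q8} | {q0,q4,q6}.
Refine {q2,q3,q5,q8} on symbol 0: members go to different blocks, giving {q3,q5,q8} and {q2}.
Stable partition: {q3,q5,q8} | {q0,q4,q6} | {q2} — 3 equivalence classes.

3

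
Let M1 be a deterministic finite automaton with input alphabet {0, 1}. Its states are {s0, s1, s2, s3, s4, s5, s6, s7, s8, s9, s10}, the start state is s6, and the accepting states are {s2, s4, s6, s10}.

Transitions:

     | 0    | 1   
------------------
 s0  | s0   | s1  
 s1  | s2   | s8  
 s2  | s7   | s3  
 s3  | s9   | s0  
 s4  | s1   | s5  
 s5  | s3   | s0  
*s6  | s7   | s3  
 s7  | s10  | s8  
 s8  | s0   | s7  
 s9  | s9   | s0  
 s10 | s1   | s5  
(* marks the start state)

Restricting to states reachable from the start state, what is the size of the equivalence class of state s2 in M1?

Reachable states from the start: {s0,s1,s2,s3,s5,s6,s7,s8,s9,s10}. Unreachable: {s4} — drop them.
Initial partition by acceptance: {s2,s6,s10} | {s0,s1,s3,s5,s7,s8,s9}.
Split {s0,s1,s3,s5,s7,s8,s9} by δ(·,0) → {s0,s3,s5,s8,s9} and {s1,s7}.
On input 1, block {s0,s3,s5,s8,s9} splits into {s3,s5,s9} and {s0,s8}.
No further refinement is possible. Final partition (4 blocks): {s2,s6,s10} | {s3,s5,s9} | {s1,s7} | {s0,s8}.
The equivalence class containing s2 is {s2,s6,s10}, of size 3.

3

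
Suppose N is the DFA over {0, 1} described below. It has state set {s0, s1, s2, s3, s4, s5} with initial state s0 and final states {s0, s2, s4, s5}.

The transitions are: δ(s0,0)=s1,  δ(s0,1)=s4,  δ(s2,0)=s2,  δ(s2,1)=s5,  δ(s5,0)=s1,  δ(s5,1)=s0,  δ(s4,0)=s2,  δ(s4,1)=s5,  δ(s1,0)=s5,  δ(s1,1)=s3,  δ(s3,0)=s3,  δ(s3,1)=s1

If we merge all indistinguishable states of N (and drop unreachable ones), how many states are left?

All states are reachable from the start state.
P0 = {s0,s2,s4,s5} | {s1,s3}.
On input 0, block {s0,s2,s4,s5} splits into {s0,s5} and {s2,s4}.
Refine {s0,s5} on symbol 1: members go to different blocks, giving {s0} and {s5}.
On input 0, block {s1,s3} splits into {s1} and {s3}.
Stable partition: {s0} | {s1} | {s2,s4} | {s5} | {s3} — 5 equivalence classes.

5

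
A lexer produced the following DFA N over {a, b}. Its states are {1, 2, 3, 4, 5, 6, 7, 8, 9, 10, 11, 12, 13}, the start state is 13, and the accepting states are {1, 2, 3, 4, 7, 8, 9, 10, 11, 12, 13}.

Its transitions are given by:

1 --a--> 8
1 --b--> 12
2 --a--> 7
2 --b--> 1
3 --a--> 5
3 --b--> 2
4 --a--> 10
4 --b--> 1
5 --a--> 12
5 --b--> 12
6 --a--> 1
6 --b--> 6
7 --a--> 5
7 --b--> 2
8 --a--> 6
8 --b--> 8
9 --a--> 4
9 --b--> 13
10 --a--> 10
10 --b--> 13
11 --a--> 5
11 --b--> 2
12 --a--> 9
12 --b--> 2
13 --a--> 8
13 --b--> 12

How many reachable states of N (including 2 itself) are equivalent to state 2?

First remove the unreachable states {3,11}; 11 states remain.
P0 = {1,2,4,7,8,9,10,12,13} | {5,6}.
Split {1,2,4,7,8,9,10,12,13} by δ(·,a) → {1,2,4,9,10,12,13} and {7,8}.
Split {1,2,4,9,10,12,13} by δ(·,a) → {4,9,10,12} and {1,2,13}.
On input a, block {5,6} splits into {5} and {6}.
Refine {7,8} on symbol a: members go to different blocks, giving {7} and {8}.
Refine {1,2,13} on symbol a: members go to different blocks, giving {1,13} and {2}.
Refine {4,9,10,12} on symbol b: members go to different blocks, giving {4,9,10} and {12}.
The partition is now stable with 8 blocks: {4,9,10} | {5} | {7} | {1,13} | {6} | {8} | {2} | {12}.
The equivalence class containing 2 is {2}, of size 1.

1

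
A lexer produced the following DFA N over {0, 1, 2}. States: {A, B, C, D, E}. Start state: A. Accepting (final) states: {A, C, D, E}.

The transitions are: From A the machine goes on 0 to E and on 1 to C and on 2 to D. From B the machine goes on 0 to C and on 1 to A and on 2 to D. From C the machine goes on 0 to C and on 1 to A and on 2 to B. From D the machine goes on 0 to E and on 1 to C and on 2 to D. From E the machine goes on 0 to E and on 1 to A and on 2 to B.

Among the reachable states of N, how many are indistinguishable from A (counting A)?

2

All states are reachable from the start state.
Initial partition by acceptance: {A,C,D,E} | {B}.
Refine {A,C,D,E} on symbol 2: members go to different blocks, giving {A,D} and {C,E}.
Stable partition: {A,D} | {B} | {C,E} — 3 equivalence classes.
The equivalence class containing A is {A,D}, of size 2.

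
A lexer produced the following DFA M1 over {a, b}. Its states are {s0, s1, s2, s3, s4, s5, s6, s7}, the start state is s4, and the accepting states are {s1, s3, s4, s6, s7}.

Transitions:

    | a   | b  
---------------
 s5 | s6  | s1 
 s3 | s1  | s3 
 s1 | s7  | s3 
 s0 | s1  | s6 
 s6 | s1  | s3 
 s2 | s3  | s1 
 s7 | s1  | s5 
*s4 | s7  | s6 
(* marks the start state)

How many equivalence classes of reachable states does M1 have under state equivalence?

4

Reachable states from the start: {s1,s3,s4,s5,s6,s7}. Unreachable: {s0,s2} — drop them.
Start with accepting vs non-accepting: {s1,s3,s4,s6,s7} | {s5}.
Split {s1,s3,s4,s6,s7} by δ(·,b) → {s1,s3,s4,s6} and {s7}.
Split {s1,s3,s4,s6} by δ(·,a) → {s1,s4} and {s3,s6}.
The partition is now stable with 4 blocks: {s1,s4} | {s5} | {s7} | {s3,s6}.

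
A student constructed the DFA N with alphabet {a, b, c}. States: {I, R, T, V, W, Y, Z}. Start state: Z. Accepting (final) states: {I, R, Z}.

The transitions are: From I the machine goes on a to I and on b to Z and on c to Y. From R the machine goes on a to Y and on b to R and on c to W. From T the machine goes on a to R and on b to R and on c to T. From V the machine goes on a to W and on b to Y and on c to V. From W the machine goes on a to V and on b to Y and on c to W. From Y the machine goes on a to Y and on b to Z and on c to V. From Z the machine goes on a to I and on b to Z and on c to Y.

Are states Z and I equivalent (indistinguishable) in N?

Yes

States {R,T} cannot be reached from the start state, so discard them.
Initial partition by acceptance: {I,Z} | {V,W,Y}.
Split {V,W,Y} by δ(·,b) → {V,W} and {Y}.
No further refinement is possible. Final partition (3 blocks): {I,Z} | {V,W} | {Y}.
Z and I lie in the same block of the stable partition, so they are equivalent — no string distinguishes them.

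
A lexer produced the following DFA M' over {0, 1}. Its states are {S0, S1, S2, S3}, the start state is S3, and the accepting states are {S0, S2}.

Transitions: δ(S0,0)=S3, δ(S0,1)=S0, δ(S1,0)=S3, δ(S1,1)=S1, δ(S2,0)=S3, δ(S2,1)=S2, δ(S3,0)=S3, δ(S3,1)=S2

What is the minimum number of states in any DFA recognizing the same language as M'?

Reachable states from the start: {S2,S3}. Unreachable: {S0,S1} — drop them.
Start with accepting vs non-accepting: {S2} | {S3}.
Stable partition: {S2} | {S3} — 2 equivalence classes.

2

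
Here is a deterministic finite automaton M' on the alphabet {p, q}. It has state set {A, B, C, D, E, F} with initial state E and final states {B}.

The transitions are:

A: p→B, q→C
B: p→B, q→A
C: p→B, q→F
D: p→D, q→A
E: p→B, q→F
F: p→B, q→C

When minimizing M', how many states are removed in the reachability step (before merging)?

BFS from E reaches {A, B, C, E, F}; the 1 state(s) D are never visited.

1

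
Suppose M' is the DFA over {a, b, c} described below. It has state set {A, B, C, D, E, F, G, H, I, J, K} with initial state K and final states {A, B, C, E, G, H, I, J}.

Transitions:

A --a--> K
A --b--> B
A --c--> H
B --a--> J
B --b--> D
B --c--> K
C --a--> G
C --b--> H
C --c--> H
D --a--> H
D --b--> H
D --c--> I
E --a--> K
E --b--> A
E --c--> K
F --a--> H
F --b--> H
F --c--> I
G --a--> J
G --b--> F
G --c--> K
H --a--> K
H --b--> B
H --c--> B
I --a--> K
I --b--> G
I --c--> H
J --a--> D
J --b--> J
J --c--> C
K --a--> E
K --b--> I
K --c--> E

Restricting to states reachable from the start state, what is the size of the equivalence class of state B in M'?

Every state is reachable, so we keep all 11.
Start with accepting vs non-accepting: {A,B,C,E,G,H,I,J} | {D,F,K}.
Split {A,B,C,E,G,H,I,J} by δ(·,a) → {A,E,H,I,J} and {B,C,G}.
Refine {A,E,H,I,J} on symbol b: members go to different blocks, giving {A,H,I} and {E,J}.
Refine {A,H,I} on symbol c: members go to different blocks, giving {A,I} and {H}.
Refine {D,F,K} on symbol a: members go to different blocks, giving {D,F} and {K}.
On input a, block {B,C,G} splits into {B,G} and {C}.
Split {E,J} by δ(·,a) → {E} and {J}.
No further refinement is possible. Final partition (8 blocks): {A,I} | {D,F} | {B,G} | {E} | {H} | {K} | {C} | {J}.
The equivalence class containing B is {B,G}, of size 2.

2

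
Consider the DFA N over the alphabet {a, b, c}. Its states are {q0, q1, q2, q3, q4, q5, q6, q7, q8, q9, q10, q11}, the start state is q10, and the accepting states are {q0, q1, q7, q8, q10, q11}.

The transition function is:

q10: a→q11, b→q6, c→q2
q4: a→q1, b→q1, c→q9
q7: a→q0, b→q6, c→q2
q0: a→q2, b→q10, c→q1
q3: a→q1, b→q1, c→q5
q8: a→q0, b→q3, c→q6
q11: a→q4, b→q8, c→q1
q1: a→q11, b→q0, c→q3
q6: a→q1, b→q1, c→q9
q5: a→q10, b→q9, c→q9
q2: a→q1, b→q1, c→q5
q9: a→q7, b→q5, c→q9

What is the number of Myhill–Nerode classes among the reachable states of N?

5

Every state is reachable, so we keep all 12.
Start with accepting vs non-accepting: {q0,q1,q7,q8,q10,q11} | {q2,q3,q4,q5,q6,q9}.
Refine {q0,q1,q7,q8,q10,q11} on symbol a: members go to different blocks, giving {q1,q7,q8,q10} and {q0,q11}.
On input b, block {q1,q7,q8,q10} splits into {q7,q8,q10} and {q1}.
On input a, block {q2,q3,q4,q5,q6,q9} splits into {q2,q3,q4,q6} and {q5,q9}.
Stable partition: {q7,q8,q10} | {q2,q3,q4,q6} | {q0,q11} | {q1} | {q5,q9} — 5 equivalence classes.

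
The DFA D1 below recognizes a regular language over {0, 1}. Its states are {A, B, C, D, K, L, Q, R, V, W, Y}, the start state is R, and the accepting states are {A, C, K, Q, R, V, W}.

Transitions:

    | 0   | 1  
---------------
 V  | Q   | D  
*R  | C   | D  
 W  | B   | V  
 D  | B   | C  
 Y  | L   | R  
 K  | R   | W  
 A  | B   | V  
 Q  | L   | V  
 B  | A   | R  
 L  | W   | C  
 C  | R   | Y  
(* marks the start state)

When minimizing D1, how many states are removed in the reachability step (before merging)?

Starting at R and following transitions, the reachable set is {A, B, C, D, L, Q, R, V, W, Y}. That leaves K unreachable — 1 in total.

1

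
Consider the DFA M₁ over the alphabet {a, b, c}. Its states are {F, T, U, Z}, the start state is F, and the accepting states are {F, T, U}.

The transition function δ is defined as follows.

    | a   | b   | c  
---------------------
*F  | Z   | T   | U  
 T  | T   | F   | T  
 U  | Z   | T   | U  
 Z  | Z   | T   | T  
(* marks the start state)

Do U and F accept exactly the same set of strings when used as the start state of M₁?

Start with accepting vs non-accepting: {F,T,U} | {Z}.
Split {F,T,U} by δ(·,a) → {F,U} and {T}.
Stable partition: {F,U} | {Z} | {T} — 3 equivalence classes.
U and F lie in the same block of the stable partition, so they are equivalent — no string distinguishes them.

Yes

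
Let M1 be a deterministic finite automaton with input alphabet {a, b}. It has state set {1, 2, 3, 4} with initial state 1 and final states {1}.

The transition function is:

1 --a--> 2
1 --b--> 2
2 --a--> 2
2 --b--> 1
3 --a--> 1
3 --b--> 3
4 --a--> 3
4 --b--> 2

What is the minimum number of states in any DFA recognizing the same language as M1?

Reachable states from the start: {1,2}. Unreachable: {3,4} — drop them.
P0 = {1} | {2}.
Stable partition: {1} | {2} — 2 equivalence classes.

2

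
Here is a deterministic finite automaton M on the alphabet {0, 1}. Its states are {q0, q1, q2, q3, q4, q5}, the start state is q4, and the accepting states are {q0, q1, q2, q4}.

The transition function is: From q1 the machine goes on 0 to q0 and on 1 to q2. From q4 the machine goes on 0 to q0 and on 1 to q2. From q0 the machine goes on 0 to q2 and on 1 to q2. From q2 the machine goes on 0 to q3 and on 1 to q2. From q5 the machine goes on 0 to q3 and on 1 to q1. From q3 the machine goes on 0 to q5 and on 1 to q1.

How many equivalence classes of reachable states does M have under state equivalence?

Every state is reachable, so we keep all 6.
P0 = {q0,q1,q2,q4} | {q3,q5}.
Refine {q0,q1,q2,q4} on symbol 0: members go to different blocks, giving {q0,q1,q4} and {q2}.
On input 0, block {q0,q1,q4} splits into {q1,q4} and {q0}.
The partition is now stable with 4 blocks: {q1,q4} | {q3,q5} | {q2} | {q0}.

4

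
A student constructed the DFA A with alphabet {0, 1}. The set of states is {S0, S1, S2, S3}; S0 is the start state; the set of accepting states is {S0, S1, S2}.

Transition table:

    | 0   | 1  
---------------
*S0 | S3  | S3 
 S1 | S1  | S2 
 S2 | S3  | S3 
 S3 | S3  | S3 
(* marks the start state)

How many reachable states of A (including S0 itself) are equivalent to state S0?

1

First remove the unreachable states {S1,S2}; 2 states remain.
Initial partition by acceptance: {S0} | {S3}.
Stable partition: {S0} | {S3} — 2 equivalence classes.
State S0 belongs to the block {S0}, which has 1 states.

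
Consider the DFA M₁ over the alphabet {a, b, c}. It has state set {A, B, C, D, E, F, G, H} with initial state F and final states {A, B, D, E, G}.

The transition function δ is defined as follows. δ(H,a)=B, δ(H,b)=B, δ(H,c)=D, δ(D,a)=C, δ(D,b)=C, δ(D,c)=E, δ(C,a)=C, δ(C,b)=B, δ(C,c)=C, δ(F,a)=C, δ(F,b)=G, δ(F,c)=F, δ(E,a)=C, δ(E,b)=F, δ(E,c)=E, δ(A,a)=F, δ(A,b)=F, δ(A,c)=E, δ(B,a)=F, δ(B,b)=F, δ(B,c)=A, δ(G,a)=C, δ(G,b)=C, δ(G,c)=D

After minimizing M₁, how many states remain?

2

States {H} cannot be reached from the start state, so discard them.
Start with accepting vs non-accepting: {A,B,D,E,G} | {C,F}.
Stable partition: {A,B,D,E,G} | {C,F} — 2 equivalence classes.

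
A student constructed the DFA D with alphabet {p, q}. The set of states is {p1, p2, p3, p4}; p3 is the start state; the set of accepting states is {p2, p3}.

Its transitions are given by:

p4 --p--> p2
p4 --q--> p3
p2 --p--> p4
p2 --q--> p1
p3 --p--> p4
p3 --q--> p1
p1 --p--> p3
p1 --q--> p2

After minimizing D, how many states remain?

All states are reachable from the start state.
Initial partition by acceptance: {p2,p3} | {p1,p4}.
Stable partition: {p2,p3} | {p1,p4} — 2 equivalence classes.

2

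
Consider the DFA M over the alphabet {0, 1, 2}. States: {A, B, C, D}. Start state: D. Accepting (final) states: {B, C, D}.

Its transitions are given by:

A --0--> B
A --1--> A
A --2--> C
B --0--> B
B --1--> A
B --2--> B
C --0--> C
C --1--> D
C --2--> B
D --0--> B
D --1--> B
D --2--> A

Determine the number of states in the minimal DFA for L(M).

Every state is reachable, so we keep all 4.
Start with accepting vs non-accepting: {B,C,D} | {A}.
Refine {B,C,D} on symbol 1: members go to different blocks, giving {C,D} and {B}.
Split {C,D} by δ(·,0) → {C} and {D}.
Stable partition: {C} | {A} | {B} | {D} — 4 equivalence classes.

4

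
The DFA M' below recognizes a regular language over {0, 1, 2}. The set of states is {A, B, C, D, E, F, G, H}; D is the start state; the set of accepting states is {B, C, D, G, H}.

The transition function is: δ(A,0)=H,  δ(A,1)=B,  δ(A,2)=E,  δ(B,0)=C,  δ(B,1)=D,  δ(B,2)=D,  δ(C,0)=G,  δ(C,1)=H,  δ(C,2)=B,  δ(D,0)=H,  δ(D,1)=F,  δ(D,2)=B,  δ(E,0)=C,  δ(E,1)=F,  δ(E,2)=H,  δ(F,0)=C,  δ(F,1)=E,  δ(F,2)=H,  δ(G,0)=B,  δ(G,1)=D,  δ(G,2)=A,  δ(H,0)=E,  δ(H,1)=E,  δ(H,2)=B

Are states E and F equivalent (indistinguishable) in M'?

Yes

Every state is reachable, so we keep all 8.
Start with accepting vs non-accepting: {B,C,D,G,H} | {A,E,F}.
On input 0, block {B,C,D,G,H} splits into {B,C,D,G} and {H}.
On input 0, block {B,C,D,G} splits into {B,C,G} and {D}.
On input 1, block {B,C,G} splits into {B,G} and {C}.
Refine {B,G} on symbol 0: members go to different blocks, giving {B} and {G}.
Refine {A,E,F} on symbol 0: members go to different blocks, giving {E,F} and {A}.
The partition is now stable with 7 blocks: {B} | {E,F} | {H} | {D} | {C} | {G} | {A}.
E and F lie in the same block of the stable partition, so they are equivalent — no string distinguishes them.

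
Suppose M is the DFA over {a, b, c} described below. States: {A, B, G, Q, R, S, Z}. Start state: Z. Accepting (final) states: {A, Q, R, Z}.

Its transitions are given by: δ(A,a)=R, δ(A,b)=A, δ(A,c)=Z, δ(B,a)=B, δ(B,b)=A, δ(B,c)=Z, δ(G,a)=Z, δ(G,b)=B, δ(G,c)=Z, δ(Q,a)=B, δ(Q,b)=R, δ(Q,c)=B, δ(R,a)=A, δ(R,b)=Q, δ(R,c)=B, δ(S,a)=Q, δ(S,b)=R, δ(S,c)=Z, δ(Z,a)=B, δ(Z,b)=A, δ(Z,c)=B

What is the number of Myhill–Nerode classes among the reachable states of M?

First remove the unreachable states {G,S}; 5 states remain.
P0 = {A,Q,R,Z} | {B}.
On input a, block {A,Q,R,Z} splits into {Q,Z} and {A,R}.
Refine {A,R} on symbol b: members go to different blocks, giving {R} and {A}.
Refine {Q,Z} on symbol b: members go to different blocks, giving {Z} and {Q}.
The partition is now stable with 5 blocks: {Z} | {B} | {R} | {A} | {Q}.

5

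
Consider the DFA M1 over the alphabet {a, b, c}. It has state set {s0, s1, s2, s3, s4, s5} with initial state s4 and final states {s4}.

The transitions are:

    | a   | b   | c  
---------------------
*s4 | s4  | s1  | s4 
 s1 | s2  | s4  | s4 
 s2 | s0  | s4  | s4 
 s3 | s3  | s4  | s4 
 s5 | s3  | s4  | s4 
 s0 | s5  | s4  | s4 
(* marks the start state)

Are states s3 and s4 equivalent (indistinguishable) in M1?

Initial partition by acceptance: {s4} | {s0,s1,s2,s3,s5}.
No further refinement is possible. Final partition (2 blocks): {s4} | {s0,s1,s2,s3,s5}.
s3 and s4 end up in different blocks, so they are distinguishable. For instance, the string 'ε' is accepted from only s4.

No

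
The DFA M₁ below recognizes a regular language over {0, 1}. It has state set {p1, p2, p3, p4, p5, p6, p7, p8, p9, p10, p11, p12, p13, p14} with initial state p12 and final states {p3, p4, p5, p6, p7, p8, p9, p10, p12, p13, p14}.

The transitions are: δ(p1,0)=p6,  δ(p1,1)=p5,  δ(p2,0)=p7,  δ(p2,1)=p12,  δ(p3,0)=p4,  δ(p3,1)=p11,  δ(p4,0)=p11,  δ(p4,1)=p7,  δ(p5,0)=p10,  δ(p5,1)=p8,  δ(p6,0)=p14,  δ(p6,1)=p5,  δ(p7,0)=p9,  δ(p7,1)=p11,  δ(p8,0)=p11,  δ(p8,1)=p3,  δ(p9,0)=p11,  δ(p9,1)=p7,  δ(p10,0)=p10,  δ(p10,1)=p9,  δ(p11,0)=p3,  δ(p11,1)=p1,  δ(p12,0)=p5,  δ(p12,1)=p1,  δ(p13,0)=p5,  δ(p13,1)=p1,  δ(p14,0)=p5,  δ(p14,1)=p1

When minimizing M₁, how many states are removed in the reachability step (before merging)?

No path from p12 leads to p2, p13; the other 12 states are all reachable.

2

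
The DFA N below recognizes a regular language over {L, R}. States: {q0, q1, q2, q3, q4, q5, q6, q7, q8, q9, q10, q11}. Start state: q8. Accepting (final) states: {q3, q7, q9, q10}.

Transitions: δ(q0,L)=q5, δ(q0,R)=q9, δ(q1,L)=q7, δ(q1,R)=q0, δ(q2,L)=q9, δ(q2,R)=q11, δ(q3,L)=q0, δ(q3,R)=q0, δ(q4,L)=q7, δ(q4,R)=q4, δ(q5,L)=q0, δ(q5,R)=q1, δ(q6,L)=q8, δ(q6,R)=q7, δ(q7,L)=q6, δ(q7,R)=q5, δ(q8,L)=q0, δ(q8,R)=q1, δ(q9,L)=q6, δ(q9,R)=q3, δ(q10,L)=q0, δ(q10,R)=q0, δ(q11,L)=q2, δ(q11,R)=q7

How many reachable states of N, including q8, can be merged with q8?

States {q2,q4,q10,q11} cannot be reached from the start state, so discard them.
Start with accepting vs non-accepting: {q3,q7,q9} | {q0,q1,q5,q6,q8}.
On input R, block {q3,q7,q9} splits into {q3,q7} and {q9}.
Split {q0,q1,q5,q6,q8} by δ(·,L) → {q0,q5,q6,q8} and {q1}.
Refine {q0,q5,q6,q8} on symbol R: members go to different blocks, giving {q5,q8} and {q0} and {q6}.
Refine {q3,q7} on symbol L: members go to different blocks, giving {q3} and {q7}.
Stable partition: {q3} | {q5,q8} | {q9} | {q1} | {q0} | {q6} | {q7} — 7 equivalence classes.
State q8 belongs to the block {q5,q8}, which has 2 states.

2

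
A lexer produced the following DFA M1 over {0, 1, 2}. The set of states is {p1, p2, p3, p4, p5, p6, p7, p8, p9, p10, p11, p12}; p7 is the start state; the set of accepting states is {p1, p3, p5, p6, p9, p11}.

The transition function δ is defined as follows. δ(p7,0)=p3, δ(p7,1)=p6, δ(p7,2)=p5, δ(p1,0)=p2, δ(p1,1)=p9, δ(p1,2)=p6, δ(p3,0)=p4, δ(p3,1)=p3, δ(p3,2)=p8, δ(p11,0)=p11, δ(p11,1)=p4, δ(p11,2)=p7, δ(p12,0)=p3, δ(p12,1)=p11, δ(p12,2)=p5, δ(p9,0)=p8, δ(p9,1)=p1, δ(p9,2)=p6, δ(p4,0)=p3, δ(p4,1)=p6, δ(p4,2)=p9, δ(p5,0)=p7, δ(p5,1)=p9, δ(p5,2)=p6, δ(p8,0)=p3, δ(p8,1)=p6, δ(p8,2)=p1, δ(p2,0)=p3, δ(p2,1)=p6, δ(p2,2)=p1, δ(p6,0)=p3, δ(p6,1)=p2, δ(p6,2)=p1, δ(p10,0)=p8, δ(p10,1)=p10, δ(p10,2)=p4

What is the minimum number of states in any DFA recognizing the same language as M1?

First remove the unreachable states {p10,p11,p12}; 9 states remain.
Initial partition by acceptance: {p1,p3,p5,p6,p9} | {p2,p4,p7,p8}.
Refine {p1,p3,p5,p6,p9} on symbol 0: members go to different blocks, giving {p1,p3,p5,p9} and {p6}.
Refine {p1,p3,p5,p9} on symbol 2: members go to different blocks, giving {p1,p5,p9} and {p3}.
The partition is now stable with 4 blocks: {p1,p5,p9} | {p2,p4,p7,p8} | {p6} | {p3}.

4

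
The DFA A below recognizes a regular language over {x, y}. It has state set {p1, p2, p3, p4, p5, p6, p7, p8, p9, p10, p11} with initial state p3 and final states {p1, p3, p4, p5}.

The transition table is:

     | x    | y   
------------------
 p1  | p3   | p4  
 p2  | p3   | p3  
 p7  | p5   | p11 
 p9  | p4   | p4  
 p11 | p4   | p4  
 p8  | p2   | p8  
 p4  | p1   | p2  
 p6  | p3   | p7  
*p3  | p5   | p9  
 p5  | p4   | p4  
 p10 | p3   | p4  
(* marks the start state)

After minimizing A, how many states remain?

3

First remove the unreachable states {p6,p7,p8,p10,p11}; 6 states remain.
Start with accepting vs non-accepting: {p1,p3,p4,p5} | {p2,p9}.
Split {p1,p3,p4,p5} by δ(·,y) → {p1,p5} and {p3,p4}.
No further refinement is possible. Final partition (3 blocks): {p1,p5} | {p2,p9} | {p3,p4}.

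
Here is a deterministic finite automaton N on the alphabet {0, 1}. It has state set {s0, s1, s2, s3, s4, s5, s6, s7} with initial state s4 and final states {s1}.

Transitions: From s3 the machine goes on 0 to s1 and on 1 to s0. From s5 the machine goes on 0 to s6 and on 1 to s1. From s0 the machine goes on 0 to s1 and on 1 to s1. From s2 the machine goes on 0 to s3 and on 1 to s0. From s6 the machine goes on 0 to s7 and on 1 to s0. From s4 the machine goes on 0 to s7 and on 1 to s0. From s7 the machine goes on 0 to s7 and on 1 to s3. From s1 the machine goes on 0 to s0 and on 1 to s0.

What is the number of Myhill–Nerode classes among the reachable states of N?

5

States {s2,s5,s6} cannot be reached from the start state, so discard them.
Start with accepting vs non-accepting: {s1} | {s0,s3,s4,s7}.
Split {s0,s3,s4,s7} by δ(·,0) → {s0,s3} and {s4,s7}.
Refine {s0,s3} on symbol 1: members go to different blocks, giving {s0} and {s3}.
Split {s4,s7} by δ(·,1) → {s4} and {s7}.
The partition is now stable with 5 blocks: {s1} | {s0} | {s4} | {s3} | {s7}.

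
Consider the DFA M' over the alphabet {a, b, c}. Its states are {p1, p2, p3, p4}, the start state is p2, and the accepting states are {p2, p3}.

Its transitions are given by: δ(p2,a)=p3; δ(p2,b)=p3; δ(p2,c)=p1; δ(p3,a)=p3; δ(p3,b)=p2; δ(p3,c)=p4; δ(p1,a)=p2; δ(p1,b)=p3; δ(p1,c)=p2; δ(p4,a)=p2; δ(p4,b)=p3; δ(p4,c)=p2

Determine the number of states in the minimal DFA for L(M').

Every state is reachable, so we keep all 4.
Start with accepting vs non-accepting: {p2,p3} | {p1,p4}.
Stable partition: {p2,p3} | {p1,p4} — 2 equivalence classes.

2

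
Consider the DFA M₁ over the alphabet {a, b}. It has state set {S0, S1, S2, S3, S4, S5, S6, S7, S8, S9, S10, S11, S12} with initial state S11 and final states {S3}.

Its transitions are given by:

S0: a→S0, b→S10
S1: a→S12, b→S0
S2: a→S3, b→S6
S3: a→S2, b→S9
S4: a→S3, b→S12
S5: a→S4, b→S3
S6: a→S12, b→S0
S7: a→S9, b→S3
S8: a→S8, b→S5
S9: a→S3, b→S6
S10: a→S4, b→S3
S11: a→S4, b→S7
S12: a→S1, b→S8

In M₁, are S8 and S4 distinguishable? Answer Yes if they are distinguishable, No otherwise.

Start with accepting vs non-accepting: {S3} | {S0,S1,S2,S4,S5,S6,S7,S8,S9,S10,S11,S12}.
Split {S0,S1,S2,S4,S5,S6,S7,S8,S9,S10,S11,S12} by δ(·,a) → {S0,S1,S5,S6,S7,S8,S10,S11,S12} and {S2,S4,S9}.
Split {S0,S1,S5,S6,S7,S8,S10,S11,S12} by δ(·,a) → {S0,S1,S6,S8,S12} and {S5,S7,S10,S11}.
Refine {S0,S1,S6,S8,S12} on symbol b: members go to different blocks, giving {S1,S6,S12} and {S0,S8}.
Split {S5,S7,S10,S11} by δ(·,b) → {S5,S7,S10} and {S11}.
No further refinement is possible. Final partition (6 blocks): {S3} | {S1,S6,S12} | {S2,S4,S9} | {S5,S7,S10} | {S0,S8} | {S11}.
S8 and S4 end up in different blocks, so they are distinguishable. For instance, the string 'a' is accepted from only S4.

Yes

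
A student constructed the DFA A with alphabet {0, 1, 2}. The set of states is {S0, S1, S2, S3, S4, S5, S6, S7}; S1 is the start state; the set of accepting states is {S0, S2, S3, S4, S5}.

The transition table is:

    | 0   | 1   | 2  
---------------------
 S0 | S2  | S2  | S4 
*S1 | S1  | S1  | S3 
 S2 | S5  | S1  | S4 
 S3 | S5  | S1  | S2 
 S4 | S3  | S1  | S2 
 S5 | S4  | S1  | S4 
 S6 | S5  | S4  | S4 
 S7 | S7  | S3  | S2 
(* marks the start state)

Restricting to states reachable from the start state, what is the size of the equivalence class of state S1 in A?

States {S0,S6,S7} cannot be reached from the start state, so discard them.
Initial partition by acceptance: {S2,S3,S4,S5} | {S1}.
No further refinement is possible. Final partition (2 blocks): {S2,S3,S4,S5} | {S1}.
State S1 belongs to the block {S1}, which has 1 states.

1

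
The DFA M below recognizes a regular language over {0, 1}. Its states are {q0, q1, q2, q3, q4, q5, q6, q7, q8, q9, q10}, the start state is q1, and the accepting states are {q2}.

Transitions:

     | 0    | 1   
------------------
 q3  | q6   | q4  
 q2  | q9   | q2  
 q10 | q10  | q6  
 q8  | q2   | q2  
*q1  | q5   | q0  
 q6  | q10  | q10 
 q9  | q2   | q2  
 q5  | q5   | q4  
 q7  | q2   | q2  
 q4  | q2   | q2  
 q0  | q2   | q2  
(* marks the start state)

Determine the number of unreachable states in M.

5

Starting at q1 and following transitions, the reachable set is {q0, q1, q2, q4, q5, q9}. That leaves q3, q6, q7, q8, q10 unreachable — 5 in total.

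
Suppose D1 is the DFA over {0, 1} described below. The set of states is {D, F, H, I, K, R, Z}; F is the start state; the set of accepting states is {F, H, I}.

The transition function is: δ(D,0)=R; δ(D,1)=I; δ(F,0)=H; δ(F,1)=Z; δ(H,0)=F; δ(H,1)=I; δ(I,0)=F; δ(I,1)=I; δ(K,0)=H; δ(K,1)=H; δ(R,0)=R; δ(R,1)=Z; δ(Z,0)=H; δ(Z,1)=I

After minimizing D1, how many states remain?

States {D,K,R} cannot be reached from the start state, so discard them.
Start with accepting vs non-accepting: {F,H,I} | {Z}.
On input 1, block {F,H,I} splits into {H,I} and {F}.
Stable partition: {H,I} | {Z} | {F} — 3 equivalence classes.

3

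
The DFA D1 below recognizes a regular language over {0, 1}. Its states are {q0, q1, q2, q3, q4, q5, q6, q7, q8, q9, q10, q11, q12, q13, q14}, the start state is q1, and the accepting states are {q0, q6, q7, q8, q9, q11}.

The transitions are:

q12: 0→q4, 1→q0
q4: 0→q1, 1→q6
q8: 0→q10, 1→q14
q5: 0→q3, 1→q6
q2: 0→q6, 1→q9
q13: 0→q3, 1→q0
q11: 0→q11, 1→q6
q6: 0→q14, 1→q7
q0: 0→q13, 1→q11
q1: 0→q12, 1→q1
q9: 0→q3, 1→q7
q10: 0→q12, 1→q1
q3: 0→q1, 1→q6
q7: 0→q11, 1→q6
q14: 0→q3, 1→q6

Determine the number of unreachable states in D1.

5

BFS from q1 reaches {q0, q1, q3, q4, q6, q7, q11, q12, q13, q14}; the 5 state(s) q2, q5, q8, q9, q10 are never visited.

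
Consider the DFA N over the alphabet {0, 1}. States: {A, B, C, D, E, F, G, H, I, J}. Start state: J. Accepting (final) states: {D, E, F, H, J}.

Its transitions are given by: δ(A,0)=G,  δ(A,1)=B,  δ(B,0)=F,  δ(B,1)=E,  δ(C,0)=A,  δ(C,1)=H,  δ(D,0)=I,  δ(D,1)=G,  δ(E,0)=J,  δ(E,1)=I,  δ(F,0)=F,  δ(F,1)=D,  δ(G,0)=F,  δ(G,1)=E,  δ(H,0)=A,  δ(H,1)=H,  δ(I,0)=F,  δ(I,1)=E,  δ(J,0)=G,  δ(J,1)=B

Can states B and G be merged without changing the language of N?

Reachable states from the start: {B,D,E,F,G,I,J}. Unreachable: {A,C,H} — drop them.
P0 = {D,E,F,J} | {B,G,I}.
On input 0, block {D,E,F,J} splits into {D,J} and {E,F}.
Split {E,F} by δ(·,0) → {E} and {F}.
The partition is now stable with 4 blocks: {D,J} | {B,G,I} | {E} | {F}.
B and G lie in the same block of the stable partition, so they are equivalent — no string distinguishes them.

Yes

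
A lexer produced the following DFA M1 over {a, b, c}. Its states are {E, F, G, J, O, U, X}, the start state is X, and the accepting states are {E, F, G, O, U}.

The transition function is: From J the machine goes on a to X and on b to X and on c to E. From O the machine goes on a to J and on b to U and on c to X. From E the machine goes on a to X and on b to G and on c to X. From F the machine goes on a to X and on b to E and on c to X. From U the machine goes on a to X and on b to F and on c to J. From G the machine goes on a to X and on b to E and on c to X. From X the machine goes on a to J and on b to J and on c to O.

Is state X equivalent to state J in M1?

Yes

All states are reachable from the start state.
P0 = {E,F,G,O,U} | {J,X}.
The partition is now stable with 2 blocks: {E,F,G,O,U} | {J,X}.
X and J lie in the same block of the stable partition, so they are equivalent — no string distinguishes them.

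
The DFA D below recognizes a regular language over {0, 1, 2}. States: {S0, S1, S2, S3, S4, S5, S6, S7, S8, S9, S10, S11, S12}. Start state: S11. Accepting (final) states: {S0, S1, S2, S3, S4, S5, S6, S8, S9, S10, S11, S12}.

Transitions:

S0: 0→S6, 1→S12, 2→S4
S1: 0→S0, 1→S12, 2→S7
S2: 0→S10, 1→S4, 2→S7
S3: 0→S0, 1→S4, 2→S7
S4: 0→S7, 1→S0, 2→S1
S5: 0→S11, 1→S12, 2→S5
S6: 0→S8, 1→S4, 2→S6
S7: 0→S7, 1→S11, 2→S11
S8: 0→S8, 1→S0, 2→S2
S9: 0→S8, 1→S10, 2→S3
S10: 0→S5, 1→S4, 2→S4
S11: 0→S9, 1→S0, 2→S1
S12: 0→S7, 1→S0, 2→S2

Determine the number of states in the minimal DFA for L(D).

6

Every state is reachable, so we keep all 13.
Start with accepting vs non-accepting: {S0,S1,S2,S3,S4,S5,S6,S8,S9,S10,S11,S12} | {S7}.
Split {S0,S1,S2,S3,S4,S5,S6,S8,S9,S10,S11,S12} by δ(·,0) → {S0,S1,S2,S3,S5,S6,S8,S9,S10,S11} and {S4,S12}.
Split {S0,S1,S2,S3,S5,S6,S8,S9,S10,S11} by δ(·,1) → {S0,S1,S2,S3,S5,S6,S10} and {S8,S9,S11}.
On input 0, block {S0,S1,S2,S3,S5,S6,S10} splits into {S0,S1,S2,S3,S10} and {S5,S6}.
Split {S0,S1,S2,S3,S10} by δ(·,0) → {S1,S2,S3} and {S0,S10}.
Stable partition: {S1,S2,S3} | {S7} | {S4,S12} | {S8,S9,S11} | {S5,S6} | {S0,S10} — 6 equivalence classes.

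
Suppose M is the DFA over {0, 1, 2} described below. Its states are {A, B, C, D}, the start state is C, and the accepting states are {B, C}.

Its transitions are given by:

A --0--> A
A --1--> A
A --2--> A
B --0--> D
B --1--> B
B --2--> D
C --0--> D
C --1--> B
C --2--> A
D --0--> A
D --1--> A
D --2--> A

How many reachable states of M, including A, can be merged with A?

2

All states are reachable from the start state.
Start with accepting vs non-accepting: {B,C} | {A,D}.
The partition is now stable with 2 blocks: {B,C} | {A,D}.
The equivalence class containing A is {A,D}, of size 2.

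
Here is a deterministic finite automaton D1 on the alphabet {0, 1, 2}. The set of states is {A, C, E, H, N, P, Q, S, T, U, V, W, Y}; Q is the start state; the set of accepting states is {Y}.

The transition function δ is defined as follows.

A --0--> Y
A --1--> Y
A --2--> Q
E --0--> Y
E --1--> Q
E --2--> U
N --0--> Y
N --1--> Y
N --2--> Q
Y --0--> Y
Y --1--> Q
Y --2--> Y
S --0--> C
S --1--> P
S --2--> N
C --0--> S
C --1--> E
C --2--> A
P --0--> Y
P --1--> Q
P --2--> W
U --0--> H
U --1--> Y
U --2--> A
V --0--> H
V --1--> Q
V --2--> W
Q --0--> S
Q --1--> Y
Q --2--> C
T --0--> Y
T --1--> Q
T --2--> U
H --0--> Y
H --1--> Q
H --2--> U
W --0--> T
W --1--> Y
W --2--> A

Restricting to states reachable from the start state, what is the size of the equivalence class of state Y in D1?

Reachable states from the start: {A,C,E,H,N,P,Q,S,T,U,W,Y}. Unreachable: {V} — drop them.
P0 = {Y} | {A,C,E,H,N,P,Q,S,T,U,W}.
Split {A,C,E,H,N,P,Q,S,T,U,W} by δ(·,0) → {A,E,H,N,P,T} and {C,Q,S,U,W}.
On input 1, block {A,E,H,N,P,T} splits into {E,H,P,T} and {A,N}.
On input 0, block {C,Q,S,U,W} splits into {C,Q,S} and {U,W}.
On input 1, block {C,Q,S} splits into {C,S} and {Q}.
The partition is now stable with 6 blocks: {Y} | {E,H,P,T} | {C,S} | {A,N} | {U,W} | {Q}.
The equivalence class containing Y is {Y}, of size 1.

1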